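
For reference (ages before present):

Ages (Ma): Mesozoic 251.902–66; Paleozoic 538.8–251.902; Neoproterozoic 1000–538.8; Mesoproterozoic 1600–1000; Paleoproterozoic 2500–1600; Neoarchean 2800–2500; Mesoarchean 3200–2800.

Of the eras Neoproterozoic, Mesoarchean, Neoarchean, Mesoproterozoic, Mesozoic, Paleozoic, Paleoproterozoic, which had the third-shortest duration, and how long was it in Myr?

Start − end for each: Neoproterozoic 1000 − 538.8 = 461.2; Mesoarchean 3200 − 2800 = 400; Neoarchean 2800 − 2500 = 300; Mesoproterozoic 1600 − 1000 = 600; Mesozoic 251.902 − 66 = 185.902; Paleozoic 538.8 − 251.902 = 286.898; Paleoproterozoic 2500 − 1600 = 900.
Ranking these from shortest: Mesozoic < Paleozoic < Neoarchean < Mesoarchean < Neoproterozoic < Mesoproterozoic < Paleoproterozoic.
Position 3 in that ranking is Neoarchean, which lasted 300 Myr.

Neoarchean, 300 million years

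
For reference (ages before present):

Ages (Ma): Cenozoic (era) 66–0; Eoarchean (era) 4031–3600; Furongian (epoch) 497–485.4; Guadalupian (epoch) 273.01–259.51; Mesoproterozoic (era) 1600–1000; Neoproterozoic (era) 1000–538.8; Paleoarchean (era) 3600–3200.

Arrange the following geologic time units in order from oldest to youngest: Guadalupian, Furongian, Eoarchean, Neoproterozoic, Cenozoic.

Sorting by start age (descending Ma, since larger Ma = older): Eoarchean began 4031, Neoproterozoic began 1000, Furongian began 497, Guadalupian began 273.01, Cenozoic began 66.

Eoarchean, then Neoproterozoic, then Furongian, then Guadalupian, then Cenozoic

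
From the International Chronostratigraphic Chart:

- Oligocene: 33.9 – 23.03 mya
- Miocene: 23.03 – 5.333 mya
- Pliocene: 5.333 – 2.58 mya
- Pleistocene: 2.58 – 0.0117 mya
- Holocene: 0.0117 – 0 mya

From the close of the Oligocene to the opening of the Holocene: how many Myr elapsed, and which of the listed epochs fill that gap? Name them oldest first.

23.0183 million years; Miocene, Pliocene, Pleistocene

End of Oligocene = 23.03 Ma; start of Holocene = 0.0117 Ma.
Gap = 23.03 − 0.0117 = 23.0183 Myr.
Epochs wholly inside 23.03–0.0117 Ma: Miocene (23.03–5.333), Pliocene (5.333–2.58), Pleistocene (2.58–0.0117).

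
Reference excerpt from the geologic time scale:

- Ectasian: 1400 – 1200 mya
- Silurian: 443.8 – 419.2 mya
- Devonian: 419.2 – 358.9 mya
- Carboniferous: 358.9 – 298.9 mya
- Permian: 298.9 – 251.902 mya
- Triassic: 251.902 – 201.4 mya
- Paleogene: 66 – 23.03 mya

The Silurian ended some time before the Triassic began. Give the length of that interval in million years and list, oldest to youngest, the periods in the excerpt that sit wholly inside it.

167.298 million years; Devonian, Carboniferous, Permian

End of Silurian = 419.2 Ma; start of Triassic = 251.902 Ma.
Gap = 419.2 − 251.902 = 167.298 Myr.
Periods wholly inside 419.2–251.902 Ma: Devonian (419.2–358.9), Carboniferous (358.9–298.9), Permian (298.9–251.902).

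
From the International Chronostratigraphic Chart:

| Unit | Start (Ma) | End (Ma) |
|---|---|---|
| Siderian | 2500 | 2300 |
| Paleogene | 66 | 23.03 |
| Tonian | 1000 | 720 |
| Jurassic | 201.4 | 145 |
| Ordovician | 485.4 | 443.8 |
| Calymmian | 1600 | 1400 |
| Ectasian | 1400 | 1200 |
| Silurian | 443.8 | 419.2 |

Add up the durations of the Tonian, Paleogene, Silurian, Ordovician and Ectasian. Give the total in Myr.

Duration is start − end for each: (1000 − 720) + (66 − 23.03) + (443.8 − 419.2) + (485.4 − 443.8) + (1400 − 1200).
That is 280 + 42.97 + 24.6 + 41.6 + 200, which totals 589.17 million years.

589.17 million years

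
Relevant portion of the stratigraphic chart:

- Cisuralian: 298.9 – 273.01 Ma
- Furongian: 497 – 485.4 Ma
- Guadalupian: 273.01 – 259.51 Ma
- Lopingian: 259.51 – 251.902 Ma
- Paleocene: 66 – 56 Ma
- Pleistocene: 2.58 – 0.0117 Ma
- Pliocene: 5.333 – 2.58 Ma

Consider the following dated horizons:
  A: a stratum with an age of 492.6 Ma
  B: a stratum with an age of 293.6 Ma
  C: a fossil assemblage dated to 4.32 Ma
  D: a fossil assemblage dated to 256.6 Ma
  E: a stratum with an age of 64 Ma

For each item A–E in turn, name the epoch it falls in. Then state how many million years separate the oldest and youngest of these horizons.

A: 492.6 Ma lies in 497–485.4 Ma, so Furongian.
B: 293.6 Ma lies in 298.9–273.01 Ma, so Cisuralian.
C: 4.32 Ma lies in 5.333–2.58 Ma, so Pliocene.
D: 256.6 Ma lies in 259.51–251.902 Ma, so Lopingian.
E: 64 Ma lies in 66–56 Ma, so Paleocene.
Oldest = 492.6 Ma, youngest = 4.32 Ma → span 488.28 Myr.

A — Furongian; B — Cisuralian; C — Pliocene; D — Lopingian; E — Paleocene; span 488.28 million years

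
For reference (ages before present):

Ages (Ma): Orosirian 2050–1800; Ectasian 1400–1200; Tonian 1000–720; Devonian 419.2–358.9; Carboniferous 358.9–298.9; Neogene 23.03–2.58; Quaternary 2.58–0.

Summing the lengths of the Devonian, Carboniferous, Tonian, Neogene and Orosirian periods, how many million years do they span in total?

Each duration: Devonian = 60.3; Carboniferous = 60; Tonian = 280; Neogene = 20.45; Orosirian = 250.
Sum: 60.3 + 60 + 280 + 20.45 + 250 = 670.75 Myr.

670.75 million years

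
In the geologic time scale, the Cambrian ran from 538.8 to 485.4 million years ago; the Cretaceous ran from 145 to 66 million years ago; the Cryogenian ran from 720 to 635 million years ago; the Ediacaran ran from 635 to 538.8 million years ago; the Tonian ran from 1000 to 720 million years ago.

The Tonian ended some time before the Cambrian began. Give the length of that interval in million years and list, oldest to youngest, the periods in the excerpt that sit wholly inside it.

The Tonian closes at 720 Ma and the Cambrian opens at 538.8 Ma, so the interval is 720 − 538.8 = 181.2 Myr.
A period fits inside if it starts at or after 720 Ma and ends at or before 538.8 Ma; oldest first that gives Cryogenian, Ediacaran.

181.2 million years; Cryogenian, Ediacaran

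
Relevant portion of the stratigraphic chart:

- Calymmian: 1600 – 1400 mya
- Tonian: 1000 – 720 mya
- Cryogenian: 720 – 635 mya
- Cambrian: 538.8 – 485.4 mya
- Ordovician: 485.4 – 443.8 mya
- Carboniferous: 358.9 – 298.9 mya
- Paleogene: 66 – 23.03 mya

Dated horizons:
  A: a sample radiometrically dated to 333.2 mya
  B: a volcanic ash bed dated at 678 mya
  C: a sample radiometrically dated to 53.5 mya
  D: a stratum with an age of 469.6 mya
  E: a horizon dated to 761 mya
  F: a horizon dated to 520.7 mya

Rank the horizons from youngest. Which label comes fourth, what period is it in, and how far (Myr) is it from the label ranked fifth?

F, in the Cambrian; 157.3 million years to B

Sorted youngest-first by Ma: C (53.5), A (333.2), D (469.6), F (520.7), B (678), E (761).
The fourth youngest is F at 520.7 Ma, which lies in 538.8–485.4 Ma: the Cambrian.
The fifth youngest is B at 678 Ma; separation = |520.7 − 678| = 157.3 Myr.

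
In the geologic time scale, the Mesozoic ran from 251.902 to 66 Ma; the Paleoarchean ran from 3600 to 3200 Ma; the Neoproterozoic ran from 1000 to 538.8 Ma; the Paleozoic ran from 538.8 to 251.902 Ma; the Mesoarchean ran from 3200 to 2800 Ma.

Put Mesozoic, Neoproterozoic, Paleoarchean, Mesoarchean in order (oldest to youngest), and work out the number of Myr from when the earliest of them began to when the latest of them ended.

Paleoarchean → Mesoarchean → Neoproterozoic → Mesozoic; total span 3534 Myr

Start ages (Ma): Paleoarchean 3600, Mesoarchean 3200, Neoproterozoic 1000, Mesozoic 251.902.
Ordered oldest to youngest: Paleoarchean, Mesoarchean, Neoproterozoic, Mesozoic.
Span = 3600 − 66 = 3534 Myr.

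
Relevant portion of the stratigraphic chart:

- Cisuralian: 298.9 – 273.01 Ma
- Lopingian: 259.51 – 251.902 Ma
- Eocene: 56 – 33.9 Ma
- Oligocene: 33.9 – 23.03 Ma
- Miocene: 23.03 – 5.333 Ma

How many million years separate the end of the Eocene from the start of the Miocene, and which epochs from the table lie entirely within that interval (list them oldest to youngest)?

10.87 million years; Oligocene

End of Eocene = 33.9 Ma; start of Miocene = 23.03 Ma.
Gap = 33.9 − 23.03 = 10.87 Myr.
Epochs wholly inside 33.9–23.03 Ma: Oligocene (33.9–23.03).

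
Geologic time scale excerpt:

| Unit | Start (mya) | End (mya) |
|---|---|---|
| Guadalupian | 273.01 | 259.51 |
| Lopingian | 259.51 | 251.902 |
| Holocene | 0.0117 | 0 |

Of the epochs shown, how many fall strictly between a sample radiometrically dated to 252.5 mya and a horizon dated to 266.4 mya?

Checking each listed span, none has both start < 266.4 Ma and end > 252.5 Ma — every epoch straddles one of the two dates or lies outside them — so the count is 0.

0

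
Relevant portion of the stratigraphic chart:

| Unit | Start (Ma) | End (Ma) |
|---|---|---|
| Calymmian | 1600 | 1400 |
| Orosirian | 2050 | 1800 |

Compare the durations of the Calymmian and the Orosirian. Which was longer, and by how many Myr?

Orosirian, by 50 million years

Calymmian: 1600 − 1400 = 200 Myr.
Orosirian: 2050 − 1800 = 250 Myr.
Difference: 250 − 200 = 50 Myr, so the Orosirian was longer.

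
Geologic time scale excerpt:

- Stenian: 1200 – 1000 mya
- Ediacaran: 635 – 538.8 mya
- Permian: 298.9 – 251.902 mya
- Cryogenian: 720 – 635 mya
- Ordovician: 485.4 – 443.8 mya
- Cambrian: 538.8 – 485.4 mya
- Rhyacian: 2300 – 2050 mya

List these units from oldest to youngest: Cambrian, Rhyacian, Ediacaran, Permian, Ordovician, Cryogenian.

Rhyacian, Cryogenian, Ediacaran, Cambrian, Ordovician, Permian

Read off each span (Ma): Cambrian 538.8–485.4; Rhyacian 2300–2050; Ediacaran 635–538.8; Permian 298.9–251.902; Ordovician 485.4–443.8; Cryogenian 720–635.
Larger Ma is older, so oldest→youngest is Rhyacian, Cryogenian, Ediacaran, Cambrian, Ordovician, Permian.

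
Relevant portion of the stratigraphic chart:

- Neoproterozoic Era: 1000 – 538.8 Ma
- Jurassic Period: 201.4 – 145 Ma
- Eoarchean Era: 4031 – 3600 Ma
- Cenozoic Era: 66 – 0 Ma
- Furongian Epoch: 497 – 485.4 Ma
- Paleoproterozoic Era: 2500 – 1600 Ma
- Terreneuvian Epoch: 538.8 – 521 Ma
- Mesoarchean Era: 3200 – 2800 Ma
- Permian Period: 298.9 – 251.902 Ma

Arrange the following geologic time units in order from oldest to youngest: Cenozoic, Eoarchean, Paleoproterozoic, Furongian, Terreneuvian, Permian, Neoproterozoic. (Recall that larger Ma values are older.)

Sorting by start age (descending Ma, since larger Ma = older): Eoarchean start 4031, Paleoproterozoic start 2500, Neoproterozoic start 1000, Terreneuvian start 538.8, Furongian start 497, Permian start 298.9, Cenozoic start 66.

Eoarchean, Paleoproterozoic, Neoproterozoic, Terreneuvian, Furongian, Permian, Cenozoic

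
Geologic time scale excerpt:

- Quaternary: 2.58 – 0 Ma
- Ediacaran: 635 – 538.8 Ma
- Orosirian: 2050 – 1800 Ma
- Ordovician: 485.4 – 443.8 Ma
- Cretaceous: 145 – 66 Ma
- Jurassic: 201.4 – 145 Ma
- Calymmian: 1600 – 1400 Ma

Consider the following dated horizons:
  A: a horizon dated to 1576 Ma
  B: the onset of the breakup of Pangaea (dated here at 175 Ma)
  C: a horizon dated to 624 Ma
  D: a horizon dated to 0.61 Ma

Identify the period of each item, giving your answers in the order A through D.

A: 1576 Ma lies in 1600–1400 Ma, so Calymmian.
B: 175 Ma lies in 201.4–145 Ma, so Jurassic.
C: 624 Ma lies in 635–538.8 Ma, so Ediacaran.
D: 0.61 Ma lies in 2.58–0 Ma, so Quaternary.

A — Calymmian; B — Jurassic; C — Ediacaran; D — Quaternary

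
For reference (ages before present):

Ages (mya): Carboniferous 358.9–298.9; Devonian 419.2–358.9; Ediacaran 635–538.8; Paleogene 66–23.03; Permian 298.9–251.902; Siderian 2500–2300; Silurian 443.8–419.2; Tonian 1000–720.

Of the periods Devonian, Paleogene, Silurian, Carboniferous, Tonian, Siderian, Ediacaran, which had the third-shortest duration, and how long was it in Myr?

Durations: Devonian 60.3; Paleogene 42.97; Silurian 24.6; Carboniferous 60; Tonian 280; Siderian 200; Ediacaran 96.2 Myr.
Sorted shortest-first: Silurian (24.6), Paleogene (42.97), Carboniferous (60), Devonian (60.3), Ediacaran (96.2), Siderian (200), Tonian (280).
The third shortest is Carboniferous at 60 Myr.

Carboniferous, 60 million years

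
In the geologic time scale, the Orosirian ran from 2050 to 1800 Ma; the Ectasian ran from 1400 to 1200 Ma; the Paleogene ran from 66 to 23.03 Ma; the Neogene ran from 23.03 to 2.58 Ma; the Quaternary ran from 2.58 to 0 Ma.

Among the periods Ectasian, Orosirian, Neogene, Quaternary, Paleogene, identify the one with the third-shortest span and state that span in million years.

Paleogene, 42.97 million years

Start − end for each: Ectasian 1400 − 1200 = 200; Orosirian 2050 − 1800 = 250; Neogene 23.03 − 2.58 = 20.45; Quaternary 2.58 − 0 = 2.58; Paleogene 66 − 23.03 = 42.97.
Ranking these from shortest: Quaternary < Neogene < Paleogene < Ectasian < Orosirian.
Position 3 in that ranking is Paleogene, which lasted 42.97 Myr.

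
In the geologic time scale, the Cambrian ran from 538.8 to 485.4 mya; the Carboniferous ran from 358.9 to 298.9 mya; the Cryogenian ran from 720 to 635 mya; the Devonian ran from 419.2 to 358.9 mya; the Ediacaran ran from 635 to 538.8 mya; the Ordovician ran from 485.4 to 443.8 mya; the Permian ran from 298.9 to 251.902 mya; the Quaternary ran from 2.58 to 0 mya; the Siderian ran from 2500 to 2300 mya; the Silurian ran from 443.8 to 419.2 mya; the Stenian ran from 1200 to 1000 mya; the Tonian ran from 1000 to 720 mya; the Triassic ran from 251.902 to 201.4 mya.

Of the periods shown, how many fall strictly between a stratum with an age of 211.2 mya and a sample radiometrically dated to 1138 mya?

1138 Ma sits inside the Stenian (1200–1000) and 211.2 Ma inside the Triassic (251.902–201.4); neither of those is wholly between the two dates.
The listed periods lying completely between them are Tonian, Cryogenian, Ediacaran, Cambrian, Ordovician, Silurian, Devonian, Carboniferous, Permian — 9 in all.

9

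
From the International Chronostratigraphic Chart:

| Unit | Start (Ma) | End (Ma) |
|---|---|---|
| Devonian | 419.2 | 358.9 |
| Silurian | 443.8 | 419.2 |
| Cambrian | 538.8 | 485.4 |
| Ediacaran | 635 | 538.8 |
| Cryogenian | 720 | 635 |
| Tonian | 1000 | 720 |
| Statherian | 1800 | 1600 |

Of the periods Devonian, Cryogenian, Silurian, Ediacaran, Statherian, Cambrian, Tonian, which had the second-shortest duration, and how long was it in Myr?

Durations: Devonian 60.3; Cryogenian 85; Silurian 24.6; Ediacaran 96.2; Statherian 200; Cambrian 53.4; Tonian 280 Myr.
Sorted shortest-first: Silurian (24.6), Cambrian (53.4), Devonian (60.3), Cryogenian (85), Ediacaran (96.2), Statherian (200), Tonian (280).
The second shortest is Cambrian at 53.4 Myr.

Cambrian, 53.4 million years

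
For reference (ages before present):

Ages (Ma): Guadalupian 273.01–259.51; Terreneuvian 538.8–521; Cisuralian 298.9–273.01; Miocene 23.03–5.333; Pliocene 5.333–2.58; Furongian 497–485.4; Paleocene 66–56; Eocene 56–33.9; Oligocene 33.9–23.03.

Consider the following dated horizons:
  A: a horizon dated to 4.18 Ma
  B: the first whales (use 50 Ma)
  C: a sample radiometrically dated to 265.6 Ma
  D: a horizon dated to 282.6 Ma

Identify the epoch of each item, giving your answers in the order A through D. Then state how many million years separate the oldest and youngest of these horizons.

Match each age against the start–end ranges in the excerpt: A = 4.18 Ma → Pliocene (5.333–2.58); B = 50 Ma → Eocene (56–33.9); C = 265.6 Ma → Guadalupian (273.01–259.51); D = 282.6 Ma → Cisuralian (298.9–273.01).
The largest age is 282.6 Ma and the smallest is 4.18 Ma; their difference is 278.42 Myr.

A — Pliocene; B — Eocene; C — Guadalupian; D — Cisuralian; span 278.42 million years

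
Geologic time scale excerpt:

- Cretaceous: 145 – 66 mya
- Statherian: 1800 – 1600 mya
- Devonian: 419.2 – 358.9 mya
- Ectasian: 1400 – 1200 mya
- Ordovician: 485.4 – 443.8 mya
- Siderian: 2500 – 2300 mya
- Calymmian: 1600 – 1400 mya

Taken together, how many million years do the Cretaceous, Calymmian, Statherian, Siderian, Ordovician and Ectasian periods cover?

920.6 million years

Duration is start − end for each: (145 − 66) + (1600 − 1400) + (1800 − 1600) + (2500 − 2300) + (485.4 − 443.8) + (1400 − 1200).
That is 79 + 200 + 200 + 200 + 41.6 + 200, which totals 920.6 million years.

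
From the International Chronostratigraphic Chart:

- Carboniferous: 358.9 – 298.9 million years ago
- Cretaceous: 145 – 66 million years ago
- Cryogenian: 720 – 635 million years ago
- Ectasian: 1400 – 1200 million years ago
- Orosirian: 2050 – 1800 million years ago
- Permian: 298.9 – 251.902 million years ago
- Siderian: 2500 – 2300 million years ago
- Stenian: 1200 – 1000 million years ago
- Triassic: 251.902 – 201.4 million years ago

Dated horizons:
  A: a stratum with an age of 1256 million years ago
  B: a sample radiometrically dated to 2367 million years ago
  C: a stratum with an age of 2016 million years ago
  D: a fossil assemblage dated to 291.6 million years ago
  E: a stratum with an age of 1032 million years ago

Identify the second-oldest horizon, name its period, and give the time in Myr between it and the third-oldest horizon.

Larger Ma means older, so oldest first: B 2367 > C 2016 > A 1256 > E 1032 > D 291.6.
Counting 2 along gives C (2016 Ma); the excerpt puts that inside the Orosirian, 2050–1800 Ma.
Next in line is A (1256 Ma), and 2016 − 1256 = 760 Myr.

C, in the Orosirian; 760 million years to A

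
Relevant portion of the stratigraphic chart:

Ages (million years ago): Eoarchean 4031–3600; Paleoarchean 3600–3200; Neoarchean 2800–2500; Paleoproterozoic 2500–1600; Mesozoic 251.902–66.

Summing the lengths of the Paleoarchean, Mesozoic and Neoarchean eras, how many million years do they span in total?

Each duration: Paleoarchean = 400; Mesozoic = 185.902; Neoarchean = 300.
Sum: 400 + 185.902 + 300 = 885.902 Myr.

885.902 million years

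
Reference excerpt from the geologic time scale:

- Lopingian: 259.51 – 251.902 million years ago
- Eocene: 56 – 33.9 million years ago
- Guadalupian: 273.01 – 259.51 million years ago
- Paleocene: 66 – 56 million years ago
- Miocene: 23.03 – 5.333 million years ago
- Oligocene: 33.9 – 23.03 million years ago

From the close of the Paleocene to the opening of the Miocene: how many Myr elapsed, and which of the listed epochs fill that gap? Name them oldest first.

32.97 million years; Eocene, Oligocene

End of Paleocene = 56 Ma; start of Miocene = 23.03 Ma.
Gap = 56 − 23.03 = 32.97 Myr.
Epochs wholly inside 56–23.03 Ma: Eocene (56–33.9), Oligocene (33.9–23.03).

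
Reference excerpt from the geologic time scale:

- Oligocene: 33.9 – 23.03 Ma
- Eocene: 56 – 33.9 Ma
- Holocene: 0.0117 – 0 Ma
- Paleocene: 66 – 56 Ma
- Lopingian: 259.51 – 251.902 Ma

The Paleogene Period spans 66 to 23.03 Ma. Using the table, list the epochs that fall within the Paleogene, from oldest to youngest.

Paleocene, Eocene, Oligocene

Epochs with both bounds inside 66–23.03 Ma: Paleocene (66–56), Eocene (56–33.9), Oligocene (33.9–23.03).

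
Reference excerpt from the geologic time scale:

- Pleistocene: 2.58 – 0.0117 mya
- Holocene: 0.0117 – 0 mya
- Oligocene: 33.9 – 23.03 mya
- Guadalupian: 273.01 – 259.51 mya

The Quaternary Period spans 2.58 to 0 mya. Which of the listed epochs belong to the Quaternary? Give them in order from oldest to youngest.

Pleistocene, Holocene

Epochs with both bounds inside 2.58–0 Ma: Pleistocene (2.58–0.0117), Holocene (0.0117–0).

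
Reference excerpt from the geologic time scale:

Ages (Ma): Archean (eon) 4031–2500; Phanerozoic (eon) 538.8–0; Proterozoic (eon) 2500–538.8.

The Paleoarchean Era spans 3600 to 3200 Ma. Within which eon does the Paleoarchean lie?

Archean

The Paleoarchean (3600–3200 Ma) lies entirely within 4031–2500 Ma, the Archean Eon.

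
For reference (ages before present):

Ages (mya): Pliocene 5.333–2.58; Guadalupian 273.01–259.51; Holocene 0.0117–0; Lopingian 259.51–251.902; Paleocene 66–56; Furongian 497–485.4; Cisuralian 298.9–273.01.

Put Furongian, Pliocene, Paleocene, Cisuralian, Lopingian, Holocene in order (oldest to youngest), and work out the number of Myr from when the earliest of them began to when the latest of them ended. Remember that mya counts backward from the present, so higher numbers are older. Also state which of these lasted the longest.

Start ages (Ma): Furongian 497, Cisuralian 298.9, Lopingian 259.51, Paleocene 66, Pliocene 5.333, Holocene 0.0117.
Ordered oldest to youngest: Furongian, Cisuralian, Lopingian, Paleocene, Pliocene, Holocene.
Span = 497 − 0 = 497 Myr.
Durations: Pliocene 2.753, Holocene 0.0117, Cisuralian 25.89, Furongian 11.6, Lopingian 7.608, Paleocene 10 → longest is Cisuralian (25.89 Myr).

Furongian → Cisuralian → Lopingian → Paleocene → Pliocene → Holocene; total span 497 Myr; longest is Cisuralian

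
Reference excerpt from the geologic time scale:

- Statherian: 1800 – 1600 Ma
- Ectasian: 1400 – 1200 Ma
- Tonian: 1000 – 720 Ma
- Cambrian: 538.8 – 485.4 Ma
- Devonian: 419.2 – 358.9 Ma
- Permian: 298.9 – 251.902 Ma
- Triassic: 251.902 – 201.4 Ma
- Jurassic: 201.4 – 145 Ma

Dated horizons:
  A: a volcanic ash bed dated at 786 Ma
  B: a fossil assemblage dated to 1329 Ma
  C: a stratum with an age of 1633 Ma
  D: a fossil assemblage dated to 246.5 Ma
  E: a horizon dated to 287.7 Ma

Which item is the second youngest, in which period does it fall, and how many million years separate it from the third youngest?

Smaller Ma means younger, so youngest first: D 246.5 < E 287.7 < A 786 < B 1329 < C 1633.
Counting 2 along gives E (287.7 Ma); the excerpt puts that inside the Permian, 298.9–251.902 Ma.
Next in line is A (786 Ma), and 786 − 287.7 = 498.3 Myr.

E, in the Permian; 498.3 million years to A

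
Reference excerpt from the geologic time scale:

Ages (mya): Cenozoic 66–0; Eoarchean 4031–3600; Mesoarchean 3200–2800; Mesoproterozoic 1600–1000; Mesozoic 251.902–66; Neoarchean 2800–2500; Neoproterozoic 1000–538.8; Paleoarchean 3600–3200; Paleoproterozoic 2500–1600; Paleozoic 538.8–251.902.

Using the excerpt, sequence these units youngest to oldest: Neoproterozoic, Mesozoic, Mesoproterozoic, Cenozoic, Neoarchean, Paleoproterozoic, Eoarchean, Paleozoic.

Read off each span (Ma): Neoproterozoic 1000–538.8; Mesozoic 251.902–66; Mesoproterozoic 1600–1000; Cenozoic 66–0; Neoarchean 2800–2500; Paleoproterozoic 2500–1600; Eoarchean 4031–3600; Paleozoic 538.8–251.902.
Larger Ma is older, so oldest→youngest is Eoarchean, Neoarchean, Paleoproterozoic, Mesoproterozoic, Neoproterozoic, Paleozoic, Mesozoic, Cenozoic; reverse it for youngest→oldest.

Cenozoic, Mesozoic, Paleozoic, Neoproterozoic, Mesoproterozoic, Paleoproterozoic, Neoarchean, Eoarchean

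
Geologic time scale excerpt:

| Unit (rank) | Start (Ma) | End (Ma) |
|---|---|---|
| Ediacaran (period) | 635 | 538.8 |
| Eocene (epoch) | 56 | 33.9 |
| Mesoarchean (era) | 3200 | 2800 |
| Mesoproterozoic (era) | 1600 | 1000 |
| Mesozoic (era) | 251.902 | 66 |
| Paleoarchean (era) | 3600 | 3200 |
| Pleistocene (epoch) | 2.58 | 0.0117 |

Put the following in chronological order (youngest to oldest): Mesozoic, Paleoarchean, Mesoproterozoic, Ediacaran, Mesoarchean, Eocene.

Eocene → Mesozoic → Ediacaran → Mesoproterozoic → Mesoarchean → Paleoarchean

Read off each span (Ma): Mesozoic 251.902–66; Paleoarchean 3600–3200; Mesoproterozoic 1600–1000; Ediacaran 635–538.8; Mesoarchean 3200–2800; Eocene 56–33.9.
Larger Ma is older, so oldest→youngest is Paleoarchean, Mesoarchean, Mesoproterozoic, Ediacaran, Mesozoic, Eocene; reverse it for youngest→oldest.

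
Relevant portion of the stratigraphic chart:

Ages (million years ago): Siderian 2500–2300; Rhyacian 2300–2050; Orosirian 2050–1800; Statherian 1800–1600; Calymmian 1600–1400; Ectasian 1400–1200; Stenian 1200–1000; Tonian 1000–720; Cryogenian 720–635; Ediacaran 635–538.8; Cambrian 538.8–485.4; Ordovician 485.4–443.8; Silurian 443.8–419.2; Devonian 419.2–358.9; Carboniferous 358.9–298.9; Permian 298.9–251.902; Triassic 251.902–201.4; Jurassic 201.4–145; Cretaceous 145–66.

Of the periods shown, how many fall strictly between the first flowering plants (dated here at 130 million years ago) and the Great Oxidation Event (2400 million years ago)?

17

2400 Ma sits inside the Siderian (2500–2300) and 130 Ma inside the Cretaceous (145–66); neither of those is wholly between the two dates.
The listed periods lying completely between them are Rhyacian, Orosirian, Statherian, Calymmian, Ectasian, Stenian, Tonian, Cryogenian, Ediacaran, Cambrian, Ordovician, Silurian, Devonian, Carboniferous, Permian, Triassic, Jurassic — 17 in all.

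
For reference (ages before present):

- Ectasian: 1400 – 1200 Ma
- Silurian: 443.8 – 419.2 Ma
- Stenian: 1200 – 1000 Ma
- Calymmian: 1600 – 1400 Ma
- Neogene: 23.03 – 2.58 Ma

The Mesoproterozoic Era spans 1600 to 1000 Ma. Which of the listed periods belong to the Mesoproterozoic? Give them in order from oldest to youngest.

Periods with both bounds inside 1600–1000 Ma: Calymmian (1600–1400), Ectasian (1400–1200), Stenian (1200–1000).

Calymmian, Ectasian, Stenian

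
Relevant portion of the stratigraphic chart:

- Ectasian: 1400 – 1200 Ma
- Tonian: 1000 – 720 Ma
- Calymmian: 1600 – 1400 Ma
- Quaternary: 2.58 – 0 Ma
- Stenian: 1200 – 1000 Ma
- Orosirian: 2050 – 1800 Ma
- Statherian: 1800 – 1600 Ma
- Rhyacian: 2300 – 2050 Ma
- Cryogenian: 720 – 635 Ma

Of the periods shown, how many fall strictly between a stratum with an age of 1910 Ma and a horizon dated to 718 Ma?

The older date is 1910 Ma and the younger is 718 Ma.
Periods with start < 1910 and end > 718 Ma: Statherian (1800–1600), Calymmian (1600–1400), Ectasian (1400–1200), Stenian (1200–1000), Tonian (1000–720).
That is 5 complete periods.

5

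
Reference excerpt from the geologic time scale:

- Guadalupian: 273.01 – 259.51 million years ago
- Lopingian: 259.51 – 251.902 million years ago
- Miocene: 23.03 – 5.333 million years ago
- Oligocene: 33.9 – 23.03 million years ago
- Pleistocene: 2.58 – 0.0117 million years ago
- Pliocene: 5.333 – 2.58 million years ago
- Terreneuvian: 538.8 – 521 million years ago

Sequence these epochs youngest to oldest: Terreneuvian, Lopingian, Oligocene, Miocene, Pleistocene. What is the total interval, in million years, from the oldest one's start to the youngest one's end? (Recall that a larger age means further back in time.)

Pleistocene → Miocene → Oligocene → Lopingian → Terreneuvian; total span 538.7883 Myr

From the excerpt: Terreneuvian 538.8–521; Lopingian 259.51–251.902; Oligocene 33.9–23.03; Miocene 23.03–5.333; Pleistocene 2.58–0.0117 (Ma).
Larger Ma is earlier, so the oldest is Terreneuvian and the youngest is Pleistocene; youngest to oldest: Pleistocene, Miocene, Oligocene, Lopingian, Terreneuvian.
Oldest start 538.8 minus youngest end 0.0117 gives 538.7883 Myr overall.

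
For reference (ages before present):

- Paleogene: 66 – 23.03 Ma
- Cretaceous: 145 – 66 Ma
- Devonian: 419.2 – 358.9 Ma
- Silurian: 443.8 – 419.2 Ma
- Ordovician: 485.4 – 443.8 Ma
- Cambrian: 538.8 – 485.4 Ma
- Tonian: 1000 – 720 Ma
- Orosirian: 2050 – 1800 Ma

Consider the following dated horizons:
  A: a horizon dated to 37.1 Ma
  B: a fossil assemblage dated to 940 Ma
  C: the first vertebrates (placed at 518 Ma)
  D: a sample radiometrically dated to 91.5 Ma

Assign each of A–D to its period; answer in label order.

A — Paleogene; B — Tonian; C — Cambrian; D — Cretaceous

A: 37.1 Ma lies in 66–23.03 Ma, so Paleogene.
B: 940 Ma lies in 1000–720 Ma, so Tonian.
C: 518 Ma lies in 538.8–485.4 Ma, so Cambrian.
D: 91.5 Ma lies in 145–66 Ma, so Cretaceous.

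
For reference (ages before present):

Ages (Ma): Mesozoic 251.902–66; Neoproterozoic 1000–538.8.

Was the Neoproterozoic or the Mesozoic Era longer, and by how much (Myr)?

Neoproterozoic, by 275.298 million years

Neoproterozoic: 1000 − 538.8 = 461.2 Myr.
Mesozoic: 251.902 − 66 = 185.902 Myr.
Difference: 461.2 − 185.902 = 275.298 Myr, so the Neoproterozoic was longer.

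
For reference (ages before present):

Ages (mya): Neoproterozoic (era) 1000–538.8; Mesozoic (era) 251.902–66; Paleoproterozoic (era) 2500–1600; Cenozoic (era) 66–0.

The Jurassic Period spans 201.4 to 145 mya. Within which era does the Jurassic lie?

Mesozoic

The Jurassic (201.4–145 Ma) lies entirely within 251.902–66 Ma, the Mesozoic Era.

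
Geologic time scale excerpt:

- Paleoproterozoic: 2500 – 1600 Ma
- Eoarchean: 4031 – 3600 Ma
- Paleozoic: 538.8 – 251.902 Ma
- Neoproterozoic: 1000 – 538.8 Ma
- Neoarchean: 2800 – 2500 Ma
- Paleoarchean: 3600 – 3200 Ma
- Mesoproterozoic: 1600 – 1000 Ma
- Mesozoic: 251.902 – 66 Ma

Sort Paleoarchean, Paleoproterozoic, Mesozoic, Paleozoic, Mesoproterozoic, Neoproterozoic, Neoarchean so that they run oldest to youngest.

Read off each span (Ma): Paleoarchean 3600–3200; Paleoproterozoic 2500–1600; Mesozoic 251.902–66; Paleozoic 538.8–251.902; Mesoproterozoic 1600–1000; Neoproterozoic 1000–538.8; Neoarchean 2800–2500.
Larger Ma is older, so oldest→youngest is Paleoarchean, Neoarchean, Paleoproterozoic, Mesoproterozoic, Neoproterozoic, Paleozoic, Mesozoic.

Paleoarchean → Neoarchean → Paleoproterozoic → Mesoproterozoic → Neoproterozoic → Paleozoic → Mesozoic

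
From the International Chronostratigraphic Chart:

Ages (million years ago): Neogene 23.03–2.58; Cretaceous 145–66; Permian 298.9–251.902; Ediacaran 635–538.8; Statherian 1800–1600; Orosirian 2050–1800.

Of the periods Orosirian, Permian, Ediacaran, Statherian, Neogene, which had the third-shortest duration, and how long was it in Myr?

Ediacaran, 96.2 million years

Durations: Orosirian 250; Permian 46.998; Ediacaran 96.2; Statherian 200; Neogene 20.45 Myr.
Sorted shortest-first: Neogene (20.45), Permian (46.998), Ediacaran (96.2), Statherian (200), Orosirian (250).
The third shortest is Ediacaran at 96.2 Myr.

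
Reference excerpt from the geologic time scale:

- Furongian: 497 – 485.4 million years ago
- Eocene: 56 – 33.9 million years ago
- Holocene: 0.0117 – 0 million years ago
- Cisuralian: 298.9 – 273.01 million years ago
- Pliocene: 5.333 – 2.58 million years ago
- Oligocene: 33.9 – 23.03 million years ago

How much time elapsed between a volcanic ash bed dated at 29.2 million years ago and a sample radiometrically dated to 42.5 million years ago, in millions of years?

42.5 − 29.2 = 13.3 million years.

13.3 million years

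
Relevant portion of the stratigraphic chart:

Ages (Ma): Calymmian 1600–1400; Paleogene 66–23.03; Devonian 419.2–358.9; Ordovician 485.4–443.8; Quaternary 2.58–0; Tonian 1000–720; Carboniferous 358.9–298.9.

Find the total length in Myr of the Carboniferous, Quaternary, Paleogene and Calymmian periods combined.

305.55 million years

Duration is start − end for each: (358.9 − 298.9) + (2.58 − 0) + (66 − 23.03) + (1600 − 1400).
That is 60 + 2.58 + 42.97 + 200, which totals 305.55 million years.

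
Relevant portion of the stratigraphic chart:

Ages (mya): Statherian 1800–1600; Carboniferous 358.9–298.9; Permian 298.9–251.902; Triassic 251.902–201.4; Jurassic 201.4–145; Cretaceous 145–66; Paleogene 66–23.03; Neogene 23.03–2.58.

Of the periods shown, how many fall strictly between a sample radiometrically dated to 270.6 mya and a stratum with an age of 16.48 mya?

4

270.6 Ma sits inside the Permian (298.9–251.902) and 16.48 Ma inside the Neogene (23.03–2.58); neither of those is wholly between the two dates.
The listed periods lying completely between them are Triassic, Jurassic, Cretaceous, Paleogene — 4 in all.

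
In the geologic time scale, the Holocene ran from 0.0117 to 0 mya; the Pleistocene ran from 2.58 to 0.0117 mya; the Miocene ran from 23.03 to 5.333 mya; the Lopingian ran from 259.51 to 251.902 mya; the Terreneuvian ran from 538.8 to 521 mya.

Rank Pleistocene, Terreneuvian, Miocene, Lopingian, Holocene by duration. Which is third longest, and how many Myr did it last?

Start − end for each: Pleistocene 2.58 − 0.0117 = 2.5683; Terreneuvian 538.8 − 521 = 17.8; Miocene 23.03 − 5.333 = 17.697; Lopingian 259.51 − 251.902 = 7.608; Holocene 0.0117 − 0 = 0.0117.
Ranking these from longest: Terreneuvian > Miocene > Lopingian > Pleistocene > Holocene.
Position 3 in that ranking is Lopingian, which lasted 7.608 Myr.

Lopingian, 7.608 million years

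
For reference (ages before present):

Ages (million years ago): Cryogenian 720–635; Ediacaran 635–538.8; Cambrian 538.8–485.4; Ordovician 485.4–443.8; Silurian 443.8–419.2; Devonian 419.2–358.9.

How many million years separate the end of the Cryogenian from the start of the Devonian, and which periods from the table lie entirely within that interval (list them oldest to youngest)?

215.8 million years; Ediacaran, Cambrian, Ordovician, Silurian

The Cryogenian closes at 635 Ma and the Devonian opens at 419.2 Ma, so the interval is 635 − 419.2 = 215.8 Myr.
A period fits inside if it starts at or after 635 Ma and ends at or before 419.2 Ma; oldest first that gives Ediacaran, Cambrian, Ordovician, Silurian.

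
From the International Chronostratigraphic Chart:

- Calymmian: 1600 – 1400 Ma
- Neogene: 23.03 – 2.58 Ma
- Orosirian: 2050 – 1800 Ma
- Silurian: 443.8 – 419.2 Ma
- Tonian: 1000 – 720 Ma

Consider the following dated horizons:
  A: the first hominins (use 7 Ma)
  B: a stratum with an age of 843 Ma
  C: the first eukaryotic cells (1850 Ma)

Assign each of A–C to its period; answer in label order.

A — Neogene; B — Tonian; C — Orosirian

Match each age against the start–end ranges in the excerpt: A = 7 Ma → Neogene (23.03–2.58); B = 843 Ma → Tonian (1000–720); C = 1850 Ma → Orosirian (2050–1800).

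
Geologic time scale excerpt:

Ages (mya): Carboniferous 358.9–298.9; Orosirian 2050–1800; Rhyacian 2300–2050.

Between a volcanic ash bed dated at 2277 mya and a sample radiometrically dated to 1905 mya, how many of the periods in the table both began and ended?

The older date is 2277 Ma and the younger is 1905 Ma.
No period both begins after 2277 Ma and ends before 1905 Ma, so the count is 0.

0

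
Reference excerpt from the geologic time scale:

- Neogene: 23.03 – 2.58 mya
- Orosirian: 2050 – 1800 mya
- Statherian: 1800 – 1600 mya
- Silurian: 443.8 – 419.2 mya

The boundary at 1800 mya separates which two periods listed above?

The Orosirian ends at 1800 mya and the Statherian begins at 1800 mya, so they share that boundary.

Orosirian and Statherian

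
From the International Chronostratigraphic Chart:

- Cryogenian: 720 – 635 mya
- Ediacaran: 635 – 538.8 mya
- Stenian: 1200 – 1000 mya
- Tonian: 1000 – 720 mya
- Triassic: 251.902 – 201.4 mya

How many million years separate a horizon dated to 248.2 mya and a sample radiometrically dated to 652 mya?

652 − 248.2 = 403.8 million years.

403.8 million years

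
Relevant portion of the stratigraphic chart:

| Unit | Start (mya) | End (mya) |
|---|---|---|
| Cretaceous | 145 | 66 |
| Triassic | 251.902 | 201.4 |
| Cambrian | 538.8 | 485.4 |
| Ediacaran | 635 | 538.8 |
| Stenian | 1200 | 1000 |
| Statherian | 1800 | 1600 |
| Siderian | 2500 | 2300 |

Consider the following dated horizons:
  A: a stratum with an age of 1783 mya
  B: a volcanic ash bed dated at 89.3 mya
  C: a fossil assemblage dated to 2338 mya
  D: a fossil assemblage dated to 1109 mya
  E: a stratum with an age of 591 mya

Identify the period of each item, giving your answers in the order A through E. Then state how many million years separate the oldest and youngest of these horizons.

A — Statherian; B — Cretaceous; C — Siderian; D — Stenian; E — Ediacaran; span 2248.7 million years

Match each age against the start–end ranges in the excerpt: A = 1783 Ma → Statherian (1800–1600); B = 89.3 Ma → Cretaceous (145–66); C = 2338 Ma → Siderian (2500–2300); D = 1109 Ma → Stenian (1200–1000); E = 591 Ma → Ediacaran (635–538.8).
The largest age is 2338 Ma and the smallest is 89.3 Ma; their difference is 2248.7 Myr.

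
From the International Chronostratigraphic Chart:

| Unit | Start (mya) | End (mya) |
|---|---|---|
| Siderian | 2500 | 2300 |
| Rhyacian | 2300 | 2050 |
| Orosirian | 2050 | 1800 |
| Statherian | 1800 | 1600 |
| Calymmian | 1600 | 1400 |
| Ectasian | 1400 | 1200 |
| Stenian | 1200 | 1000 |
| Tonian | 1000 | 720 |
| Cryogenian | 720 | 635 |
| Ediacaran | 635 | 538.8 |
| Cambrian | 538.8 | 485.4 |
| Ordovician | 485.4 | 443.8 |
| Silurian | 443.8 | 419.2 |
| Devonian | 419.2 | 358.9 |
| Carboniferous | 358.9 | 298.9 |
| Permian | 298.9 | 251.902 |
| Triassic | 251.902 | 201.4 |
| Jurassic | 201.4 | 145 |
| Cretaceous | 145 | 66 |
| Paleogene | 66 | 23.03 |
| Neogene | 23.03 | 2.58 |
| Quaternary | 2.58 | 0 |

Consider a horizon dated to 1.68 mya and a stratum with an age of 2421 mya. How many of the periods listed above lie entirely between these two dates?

2421 Ma sits inside the Siderian (2500–2300) and 1.68 Ma inside the Quaternary (2.58–0); neither of those is wholly between the two dates.
The listed periods lying completely between them are Rhyacian, Orosirian, Statherian, Calymmian, Ectasian, Stenian, Tonian, Cryogenian, Ediacaran, Cambrian, Ordovician, Silurian, Devonian, Carboniferous, Permian, Triassic, Jurassic, Cretaceous, Paleogene, Neogene — 20 in all.

20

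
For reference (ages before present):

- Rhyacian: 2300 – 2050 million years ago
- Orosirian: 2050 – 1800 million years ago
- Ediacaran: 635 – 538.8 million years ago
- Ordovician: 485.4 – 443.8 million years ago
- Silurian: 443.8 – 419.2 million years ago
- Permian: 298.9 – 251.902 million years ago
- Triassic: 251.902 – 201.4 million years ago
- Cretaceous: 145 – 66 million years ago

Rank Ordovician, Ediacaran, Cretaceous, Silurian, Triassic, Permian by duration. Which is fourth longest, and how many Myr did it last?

Permian, 46.998 million years

Start − end for each: Ordovician 485.4 − 443.8 = 41.6; Ediacaran 635 − 538.8 = 96.2; Cretaceous 145 − 66 = 79; Silurian 443.8 − 419.2 = 24.6; Triassic 251.902 − 201.4 = 50.502; Permian 298.9 − 251.902 = 46.998.
Ranking these from longest: Ediacaran > Cretaceous > Triassic > Permian > Ordovician > Silurian.
Position 4 in that ranking is Permian, which lasted 46.998 Myr.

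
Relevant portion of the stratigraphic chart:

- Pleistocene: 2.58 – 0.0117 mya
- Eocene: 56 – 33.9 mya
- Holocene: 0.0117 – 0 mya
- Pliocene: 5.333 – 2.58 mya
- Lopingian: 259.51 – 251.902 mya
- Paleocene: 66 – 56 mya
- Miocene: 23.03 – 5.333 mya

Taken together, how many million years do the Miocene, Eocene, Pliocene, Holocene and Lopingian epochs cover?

Each duration: Miocene = 17.697; Eocene = 22.1; Pliocene = 2.753; Holocene = 0.0117; Lopingian = 7.608.
Sum: 17.697 + 22.1 + 2.753 + 0.0117 + 7.608 = 50.1697 Myr.

50.1697 million years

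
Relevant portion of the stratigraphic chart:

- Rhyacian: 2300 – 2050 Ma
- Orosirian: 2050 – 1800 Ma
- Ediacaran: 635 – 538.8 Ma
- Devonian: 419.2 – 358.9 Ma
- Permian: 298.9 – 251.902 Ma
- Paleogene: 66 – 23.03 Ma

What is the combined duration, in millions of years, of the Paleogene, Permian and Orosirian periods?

339.968 million years

Duration is start − end for each: (66 − 23.03) + (298.9 − 251.902) + (2050 − 1800).
That is 42.97 + 46.998 + 250, which totals 339.968 million years.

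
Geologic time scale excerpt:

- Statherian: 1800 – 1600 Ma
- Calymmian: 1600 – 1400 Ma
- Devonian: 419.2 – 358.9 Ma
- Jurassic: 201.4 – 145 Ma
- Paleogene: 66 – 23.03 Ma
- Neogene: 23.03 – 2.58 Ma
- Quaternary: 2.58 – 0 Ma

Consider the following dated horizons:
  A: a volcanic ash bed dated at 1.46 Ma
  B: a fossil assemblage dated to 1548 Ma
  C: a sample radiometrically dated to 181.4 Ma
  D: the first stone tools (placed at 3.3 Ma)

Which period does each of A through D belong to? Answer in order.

A: 1.46 Ma lies in 2.58–0 Ma, so Quaternary.
B: 1548 Ma lies in 1600–1400 Ma, so Calymmian.
C: 181.4 Ma lies in 201.4–145 Ma, so Jurassic.
D: 3.3 Ma lies in 23.03–2.58 Ma, so Neogene.

A — Quaternary; B — Calymmian; C — Jurassic; D — Neogene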